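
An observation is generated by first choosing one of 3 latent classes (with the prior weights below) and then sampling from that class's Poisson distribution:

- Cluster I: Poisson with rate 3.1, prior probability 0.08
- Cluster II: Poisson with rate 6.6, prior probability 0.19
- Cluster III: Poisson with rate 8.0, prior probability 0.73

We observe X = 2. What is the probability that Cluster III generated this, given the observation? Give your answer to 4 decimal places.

By Bayes' theorem, P(k | x) = π_k f_k(x) / Σ_j π_j f_j(x).
Evaluate each component's likelihood at the observed value:
  p_I = e^(−3.1)·3.1^2/2! = 0.216461
  p_II = e^(−6.6)·6.6^2/2! = 0.0296288
  p_III = e^(−8.0)·8.0^2/2! = 0.0107348
Prior × likelihood for each component:
  π_I·p_I = 0.08 × 0.216461 = 0.0173169
  π_II·p_II = 0.19 × 0.0296288 = 0.00562948
  π_III·p_III = 0.73 × 0.0107348 = 0.00783641
Sum: 0.0173169 + 0.00562948 + 0.00783641 = 0.0307828
Responsibility of Cluster III: 0.00783641 / 0.0307828 ≈ 0.2546

0.2546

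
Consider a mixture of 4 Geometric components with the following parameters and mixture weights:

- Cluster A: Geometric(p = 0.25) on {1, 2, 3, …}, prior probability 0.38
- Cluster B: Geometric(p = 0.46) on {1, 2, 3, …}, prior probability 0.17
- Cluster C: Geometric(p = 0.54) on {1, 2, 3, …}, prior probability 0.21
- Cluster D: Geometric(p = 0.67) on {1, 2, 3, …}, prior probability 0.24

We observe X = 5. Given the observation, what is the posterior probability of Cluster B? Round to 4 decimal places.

0.1522

P(component k | x) = π_k·f_k(x) / marginal(x), where marginal(x) = Σ_j π_j·f_j(x).
Component likelihoods at x = 5:
  p_A = 0.0791016
  p_B = 0.0391141
  p_C = 0.0241783
  p_D = 0.00794567
Multiply by the mixture weights:
  π_A·p_A = 0.38 × 0.0791016 = 0.0300586
  π_B·p_B = 0.17 × 0.0391141 = 0.00664939
  π_C·p_C = 0.21 × 0.0241783 = 0.00507744
  π_D·p_D = 0.24 × 0.00794567 = 0.00190696
Denominator: 0.0300586 + 0.00664939 + 0.00507744 + 0.00190696 = 0.0436924
Responsibility of Cluster B: 0.00664939 / 0.0436924 ≈ 0.1522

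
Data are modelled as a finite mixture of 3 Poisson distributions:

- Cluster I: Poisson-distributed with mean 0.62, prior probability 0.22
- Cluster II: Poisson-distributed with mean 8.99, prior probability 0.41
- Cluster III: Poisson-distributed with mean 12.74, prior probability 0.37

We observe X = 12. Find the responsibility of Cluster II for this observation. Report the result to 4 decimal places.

Apply Bayes' rule: the posterior for each component is proportional to its prior times its likelihood at x.
Evaluate each component's likelihood at the observed value:
  f_I = e^(−0.62)·0.62^12/12! = 3.62327e-12
  f_II = e^(−8.99)·8.99^12/12! = 0.0725224
  f_III = e^(−12.74)·12.74^12/12! = 0.111888
Prior × likelihood for each component:
  π_I·f_I = 0.22 × 3.62327e-12 = 7.97119e-13
  π_II·f_II = 0.41 × 0.0725224 = 0.0297342
  π_III·f_III = 0.37 × 0.111888 = 0.0413987
Evidence: 7.97119e-13 + 0.0297342 + 0.0413987 = 0.0711328
P(Cluster II | data) = 0.0297342 / 0.0711328 ≈ 0.4180

0.4180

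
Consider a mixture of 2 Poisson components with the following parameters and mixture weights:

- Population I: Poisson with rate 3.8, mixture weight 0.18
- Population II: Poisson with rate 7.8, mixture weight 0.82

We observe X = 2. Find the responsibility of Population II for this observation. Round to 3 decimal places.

0.260

Posterior ∝ prior × likelihood, so P(k | x) ∝ P(Z=k) f_k(x); normalise over all components.
Evaluate each component's likelihood at the observed value:
  p_I = e^(−3.8)·3.8^2/2! = 0.161517
  p_II = e^(−7.8)·7.8^2/2! = 0.0124641
Multiply by the mixture weights:
  P(Z=I)·p_I = 0.18 × 0.161517 = 0.0290731
  P(Z=II)·p_II = 0.82 × 0.0124641 = 0.0102206
Normaliser: 0.0290731 + 0.0102206 = 0.0392936
P(Population II | x) ≈ 0.260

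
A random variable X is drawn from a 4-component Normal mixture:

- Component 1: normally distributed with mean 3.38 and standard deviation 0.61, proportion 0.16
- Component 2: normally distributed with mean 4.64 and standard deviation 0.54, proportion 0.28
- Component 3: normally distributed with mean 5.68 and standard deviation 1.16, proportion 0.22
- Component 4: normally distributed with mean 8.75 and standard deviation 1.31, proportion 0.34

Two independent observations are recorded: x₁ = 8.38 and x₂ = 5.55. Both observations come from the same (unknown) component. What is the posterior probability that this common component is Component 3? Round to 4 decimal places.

0.5290

Posterior ∝ prior × likelihood, so P(k | x) ∝ π_k f_k(x); normalise over all components.
Since both observations come from the same component, the likelihood for component k is f_k(x₁)·f_k(x₂).
  p_1 = [1.68373e-15] × [0.00116841] = 1.9673e-18
  p_2 = [2.83335e-11] × [0.178587] = 5.06e-12
  p_3 = [0.0229099] × [0.341763] = 0.00782974
  p_4 = [0.292628] × [0.0154141] = 0.00451059
Unnormalised posteriors:
  π_1·p_1 = 0.16 × 1.9673e-18 = 3.14768e-19
  π_2·p_2 = 0.28 × 5.06e-12 = 1.4168e-12
  π_3·p_3 = 0.22 × 0.00782974 = 0.00172254
  π_4·p_4 = 0.34 × 0.00451059 = 0.0015336
Normaliser: 3.14768e-19 + 1.4168e-12 + 0.00172254 + 0.0015336 = 0.00325614
P(Component 3 | x₁, x₂) = 0.00172254 / 0.00325614 ≈ 0.5290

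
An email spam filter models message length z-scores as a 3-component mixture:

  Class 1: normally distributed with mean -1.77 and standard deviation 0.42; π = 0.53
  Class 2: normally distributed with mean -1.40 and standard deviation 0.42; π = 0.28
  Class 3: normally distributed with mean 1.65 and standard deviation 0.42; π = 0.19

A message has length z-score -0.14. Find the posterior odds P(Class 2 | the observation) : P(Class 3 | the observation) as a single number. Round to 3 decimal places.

The posterior odds equal the prior odds times the likelihood ratio: (w_i/w_j)·(f_i(x)/f_j(x)).
Normal densities:
  f_1 = (1/(0.42·√(2π)))·exp(−(-0.14−-1.77)²/(2·0.42²)) = 0.949863·exp(-7.53090) = 0.000509371
  f_2 = (1/(0.42·√(2π)))·exp(−(-0.14−-1.40)²/(2·0.42²)) = 0.949863·exp(-4.50000) = 0.010552
  f_3 = (1/(0.42·√(2π)))·exp(−(-0.14−1.65)²/(2·0.42²)) = 0.949863·exp(-9.08192) = 0.000108003
Odds = (0.28/0.19) × (0.010552/0.000108003) = 1.47368 × 97.7014 ≈ 143.981

143.981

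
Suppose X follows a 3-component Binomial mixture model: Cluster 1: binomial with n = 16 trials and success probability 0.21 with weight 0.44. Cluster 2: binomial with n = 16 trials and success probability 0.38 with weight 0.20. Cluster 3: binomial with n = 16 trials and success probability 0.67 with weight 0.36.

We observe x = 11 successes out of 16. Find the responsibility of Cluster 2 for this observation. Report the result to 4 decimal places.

By Bayes' theorem, P(k | x) = π_k f_k(x) / Σ_j π_j f_j(x).
Component likelihoods at x = 11 successes out of 16:
  f_1 = C(16,11)·0.21^11·0.79^5 = 4368·3.50278e-08·0.307706 = 4.70793e-05
  f_2 = C(16,11)·0.38^11·0.62^5 = 4368·2.38572e-05·0.0916133 = 0.00954686
  f_3 = C(16,11)·0.67^11·0.33^5 = 4368·0.012213·0.00391354 = 0.208773
Prior × likelihood for each component:
  π_1·f_1 = 0.44 × 4.70793e-05 = 2.07149e-05
  π_2·f_2 = 0.20 × 0.00954686 = 0.00190937
  π_3·f_3 = 0.36 × 0.208773 = 0.0751584
Denominator: 2.07149e-05 + 0.00190937 + 0.0751584 = 0.0770885
P(Cluster 2 | the observation) = 0.00190937 / 0.0770885 ≈ 0.0248

0.0248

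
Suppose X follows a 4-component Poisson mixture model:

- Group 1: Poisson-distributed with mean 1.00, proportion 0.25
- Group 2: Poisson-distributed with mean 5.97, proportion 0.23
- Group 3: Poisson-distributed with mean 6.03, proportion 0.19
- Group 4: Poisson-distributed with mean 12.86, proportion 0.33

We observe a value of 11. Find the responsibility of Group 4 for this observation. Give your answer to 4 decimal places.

P(component k | x) = w_k·f_k(x) / marginal(x), where marginal(x) = Σ_j w_j·f_j(x).
Poisson probabilities:
  p_1 = e^(−1.00)·1.00^11/11! = 9.21616e-09
  p_2 = e^(−5.97)·5.97^11/11! = 0.0219697
  p_3 = e^(−6.03)·6.03^11/11! = 0.0230961
  p_4 = e^(−12.86)·12.86^11/11! = 0.103626
Multiply by the mixture weights:
  w_1·p_1 = 0.25 × 9.21616e-09 = 2.30404e-09
  w_2·p_2 = 0.23 × 0.0219697 = 0.00505303
  w_3·p_3 = 0.19 × 0.0230961 = 0.00438826
  w_4·p_4 = 0.33 × 0.103626 = 0.0341965
Sum: 2.30404e-09 + 0.00505303 + 0.00438826 + 0.0341965 = 0.0436378
P(Group 4 | 11) = 0.0341965 / 0.0436378 ≈ 0.7836

0.7836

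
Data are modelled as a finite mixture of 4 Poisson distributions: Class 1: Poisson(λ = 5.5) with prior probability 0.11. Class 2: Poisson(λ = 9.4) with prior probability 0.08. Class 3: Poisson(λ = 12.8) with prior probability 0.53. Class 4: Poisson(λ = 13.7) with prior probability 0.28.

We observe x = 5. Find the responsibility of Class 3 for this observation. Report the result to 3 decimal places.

0.148

Posterior ∝ prior × likelihood, so P(k | x) ∝ w_k f_k(x); normalise over all components.
Component likelihoods at x = 5:
  f_1 = e^(−5.5)·5.5^5/5! = 0.171401
  f_2 = e^(−9.4)·9.4^5/5! = 0.0505929
  f_3 = e^(−12.8)·12.8^5/5! = 0.00790495
  f_4 = e^(−13.7)·13.7^5/5! = 0.00451427
Unnormalised posteriors:
  w_1·f_1 = 0.11 × 0.171401 = 0.0188541
  w_2·f_2 = 0.08 × 0.0505929 = 0.00404743
  w_3·f_3 = 0.53 × 0.00790495 = 0.00418962
  w_4·f_4 = 0.28 × 0.00451427 = 0.00126399
Evidence: 0.0188541 + 0.00404743 + 0.00418962 + 0.00126399 = 0.0283551
So the posterior for Class 3 is 0.00418962 / 0.0283551 ≈ 0.148.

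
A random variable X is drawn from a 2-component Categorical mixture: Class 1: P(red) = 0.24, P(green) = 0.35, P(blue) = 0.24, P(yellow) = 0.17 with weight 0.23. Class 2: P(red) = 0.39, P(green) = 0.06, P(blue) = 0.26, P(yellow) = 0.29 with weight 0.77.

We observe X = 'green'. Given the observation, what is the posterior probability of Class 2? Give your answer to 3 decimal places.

0.365

By Bayes' theorem, P(k | x) = P(Z=k) f_k(x) / Σ_j P(Z=j) f_j(x).
Categorical probabilities:
  L_1 = P(green | comp) = 0.35
  L_2 = P(green | comp) = 0.06
Unnormalised posteriors:
  P(Z=1)·L_1 = 0.23 × 0.35 = 0.0805
  P(Z=2)·L_2 = 0.77 × 0.06 = 0.0462
Denominator: 0.0805 + 0.0462 = 0.1267
So the posterior for Class 2 is 0.0462 / 0.1267 ≈ 0.365.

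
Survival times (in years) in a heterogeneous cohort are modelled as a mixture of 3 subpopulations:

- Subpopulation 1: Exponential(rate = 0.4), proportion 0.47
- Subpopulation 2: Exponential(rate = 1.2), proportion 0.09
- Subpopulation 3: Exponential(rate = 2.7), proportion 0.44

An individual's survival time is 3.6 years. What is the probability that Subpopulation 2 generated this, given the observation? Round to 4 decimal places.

0.0312

By Bayes' theorem, P(k | x) = π_k f_k(x) / Σ_j π_j f_j(x).
Component likelihoods at x = 3.6 years:
  f_1 = 0.0947711
  f_2 = 0.0159599
  f_3 = 0.000162189
Multiply by the mixture weights:
  π_1·f_1 = 0.47 × 0.0947711 = 0.0445424
  π_2·f_2 = 0.09 × 0.0159599 = 0.00143639
  π_3·f_3 = 0.44 × 0.000162189 = 7.13632e-05
Sum: 0.0445424 + 0.00143639 + 7.13632e-05 = 0.0460502
P(Subpopulation 2 | x) ≈ 0.0312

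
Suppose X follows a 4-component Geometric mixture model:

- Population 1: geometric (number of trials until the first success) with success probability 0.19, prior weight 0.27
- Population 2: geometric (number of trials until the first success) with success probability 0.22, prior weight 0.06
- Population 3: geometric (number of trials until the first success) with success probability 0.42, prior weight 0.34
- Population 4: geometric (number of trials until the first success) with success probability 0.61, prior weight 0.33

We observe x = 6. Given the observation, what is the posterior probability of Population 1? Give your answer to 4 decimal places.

P(component k | x) = P(Z=k)·f_k(x) / marginal(x), where marginal(x) = Σ_j P(Z=j)·f_j(x).
Evaluate each component's likelihood at the observed value:
  L_1 = 0.19·(1−0.19)^5 = 0.19·0.348678 = 0.0662489
  L_2 = 0.22·(1−0.22)^5 = 0.22·0.288717 = 0.0635178
  L_3 = 0.42·(1−0.42)^5 = 0.42·0.0656357 = 0.027567
  L_4 = 0.61·(1−0.61)^5 = 0.61·0.00902242 = 0.00550368
Prior × likelihood for each component:
  P(Z=1)·L_1 = 0.27 × 0.0662489 = 0.0178872
  P(Z=2)·L_2 = 0.06 × 0.0635178 = 0.00381107
  P(Z=3)·L_3 = 0.34 × 0.027567 = 0.00937277
  P(Z=4)·L_4 = 0.33 × 0.00550368 = 0.00181621
Marginal: 0.0178872 + 0.00381107 + 0.00937277 + 0.00181621 = 0.0328873
So the posterior for Population 1 is 0.0178872 / 0.0328873 ≈ 0.5439.

0.5439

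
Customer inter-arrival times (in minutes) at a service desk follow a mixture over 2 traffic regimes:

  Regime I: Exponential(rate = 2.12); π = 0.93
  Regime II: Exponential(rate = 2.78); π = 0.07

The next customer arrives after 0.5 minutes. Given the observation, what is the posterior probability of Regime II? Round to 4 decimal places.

Apply Bayes' rule: the posterior for each component is proportional to its prior times its likelihood at x.
Exponential densities:
  p_I = 2.12·e^(−2.12·0.5) = 2.12·e^(−1.0600) = 0.734486
  p_II = 2.78·e^(−2.78·0.5) = 2.78·e^(−1.3900) = 0.692429
Unnormalised posteriors:
  π_I·p_I = 0.93 × 0.734486 = 0.683072
  π_II·p_II = 0.07 × 0.692429 = 0.0484701
Evidence: 0.683072 + 0.0484701 = 0.731542
So the posterior for Regime II is 0.0484701 / 0.731542 ≈ 0.0663.

0.0663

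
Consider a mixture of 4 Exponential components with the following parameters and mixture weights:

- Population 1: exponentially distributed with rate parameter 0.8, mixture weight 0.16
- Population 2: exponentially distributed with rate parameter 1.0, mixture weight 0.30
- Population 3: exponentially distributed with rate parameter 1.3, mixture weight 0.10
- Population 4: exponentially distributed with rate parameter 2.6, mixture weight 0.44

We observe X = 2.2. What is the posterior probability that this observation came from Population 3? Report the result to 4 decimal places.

0.1120

The responsibility of component k is π_k f_k(x) divided by Σ_j π_j f_j(x).
Component likelihoods at x = 2.2:
  p_1 = 0.137636
  p_2 = 0.110803
  p_3 = 0.0744494
  p_4 = 0.00852725
Prior × likelihood for each component:
  π_1·p_1 = 0.16 × 0.137636 = 0.0220217
  π_2·p_2 = 0.30 × 0.110803 = 0.0332409
  π_3·p_3 = 0.10 × 0.0744494 = 0.00744494
  π_4·p_4 = 0.44 × 0.00852725 = 0.00375199
Evidence: 0.0220217 + 0.0332409 + 0.00744494 + 0.00375199 = 0.0664596
P(Population 3 | x) ≈ 0.1120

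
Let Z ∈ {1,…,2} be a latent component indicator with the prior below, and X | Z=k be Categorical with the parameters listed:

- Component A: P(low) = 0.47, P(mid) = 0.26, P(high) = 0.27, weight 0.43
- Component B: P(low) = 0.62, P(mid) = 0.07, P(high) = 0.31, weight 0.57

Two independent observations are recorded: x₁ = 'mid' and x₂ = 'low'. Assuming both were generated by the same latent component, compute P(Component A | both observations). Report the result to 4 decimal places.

0.6799

P(component k | x) = P(Z=k)·f_k(x) / marginal(x), where marginal(x) = Σ_j P(Z=j)·f_j(x).
Since both observations come from the same component, the likelihood for component k is f_k(x₁)·f_k(x₂).
  f_A = [0.26] × [0.47] = 0.1222
  f_B = [0.07] × [0.62] = 0.0434
Prior × likelihood for each component:
  P(Z=A)·f_A = 0.43 × 0.1222 = 0.052546
  P(Z=B)·f_B = 0.57 × 0.0434 = 0.024738
Sum: 0.052546 + 0.024738 = 0.077284
P(Component A | x) = 0.052546 / 0.077284 ≈ 0.6799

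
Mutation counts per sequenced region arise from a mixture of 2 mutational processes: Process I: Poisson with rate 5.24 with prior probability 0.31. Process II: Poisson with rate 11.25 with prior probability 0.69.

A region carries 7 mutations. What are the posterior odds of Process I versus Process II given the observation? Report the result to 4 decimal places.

The posterior odds equal the prior odds times the likelihood ratio: (π_i/π_j)·(f_i(x)/f_j(x)).
Poisson probabilities:
  f_I = 0.114074
  f_II = 0.0588605
0.0353628 / 0.0406138 ≈ 0.8707

0.8707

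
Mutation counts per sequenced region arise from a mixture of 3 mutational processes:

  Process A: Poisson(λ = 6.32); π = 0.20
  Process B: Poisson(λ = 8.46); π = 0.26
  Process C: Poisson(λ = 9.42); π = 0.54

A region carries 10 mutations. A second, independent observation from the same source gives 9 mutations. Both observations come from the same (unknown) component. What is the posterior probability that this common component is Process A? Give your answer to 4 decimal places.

0.0611

Apply Bayes' rule: the posterior for each component is proportional to its prior times its likelihood at x.
Since both observations come from the same component, the likelihood for component k is f_k(x₁)·f_k(x₂).
  p_A = [0.0504274] × [0.0797902] = 0.00402361
  p_B = [0.1096] × [0.12955] = 0.0141987
  p_C = [0.12294] × [0.130509] = 0.0160448
Prior × likelihood for each component:
  π_A·p_A = 0.20 × 0.00402361 = 0.000804723
  π_B·p_B = 0.26 × 0.0141987 = 0.00369166
  π_C·p_C = 0.54 × 0.0160448 = 0.00866417
Denominator: 0.000804723 + 0.00369166 + 0.00866417 = 0.0131605
So the posterior for Process A is 0.000804723 / 0.0131605 ≈ 0.0611.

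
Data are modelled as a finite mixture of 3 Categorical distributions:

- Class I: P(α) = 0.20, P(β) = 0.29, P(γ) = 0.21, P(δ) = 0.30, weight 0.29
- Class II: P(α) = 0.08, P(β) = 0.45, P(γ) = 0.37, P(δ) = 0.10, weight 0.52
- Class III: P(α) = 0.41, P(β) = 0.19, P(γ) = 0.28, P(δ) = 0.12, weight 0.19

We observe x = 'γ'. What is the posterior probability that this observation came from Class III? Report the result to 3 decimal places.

The responsibility of component k is P(Z=k) f_k(x) divided by Σ_j P(Z=j) f_j(x).
Categorical probabilities:
  p_I = 0.21
  p_II = 0.37
  p_III = 0.28
Unnormalised posteriors:
  P(Z=I)·p_I = 0.29 × 0.21 = 0.0609
  P(Z=II)·p_II = 0.52 × 0.37 = 0.1924
  P(Z=III)·p_III = 0.19 × 0.28 = 0.0532
Evidence: 0.0609 + 0.1924 + 0.0532 = 0.3065
Responsibility of Class III: 0.0532 / 0.3065 ≈ 0.174

0.174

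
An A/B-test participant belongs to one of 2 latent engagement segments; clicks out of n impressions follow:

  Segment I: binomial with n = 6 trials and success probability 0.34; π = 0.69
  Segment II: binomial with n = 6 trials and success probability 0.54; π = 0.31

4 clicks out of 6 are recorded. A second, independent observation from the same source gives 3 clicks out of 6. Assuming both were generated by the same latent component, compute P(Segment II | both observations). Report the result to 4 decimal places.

0.6532

Apply Bayes' rule: the posterior for each component is proportional to its prior times its likelihood at x.
Since both observations come from the same component, the likelihood for component k is f_k(x₁)·f_k(x₂).
  L_I = [0.0873162] × [0.225995] = 0.019733
  L_II = [0.269887] × [0.306538] = 0.0827307
Weight by the priors:
  P(Z=I)·L_I = 0.69 × 0.019733 = 0.0136158
  P(Z=II)·L_II = 0.31 × 0.0827307 = 0.0256465
Denominator: 0.0136158 + 0.0256465 = 0.0392623
Responsibility of Segment II: 0.0256465 / 0.0392623 ≈ 0.6532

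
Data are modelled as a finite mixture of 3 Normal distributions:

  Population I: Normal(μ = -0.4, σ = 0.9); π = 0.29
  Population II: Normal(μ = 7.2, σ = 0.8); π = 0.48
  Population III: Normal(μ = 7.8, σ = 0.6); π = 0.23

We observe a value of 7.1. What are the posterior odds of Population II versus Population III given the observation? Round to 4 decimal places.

3.0672

Since P(k|x) ∝ P(Z=k) f_k(x), the posterior odds are P(Z=i) f_i(x) / (P(Z=j) f_j(x)).
Evaluate each component's likelihood at the observed value:
  L_I = (1/(0.9·√(2π)))·exp(−(7.1−-0.4)²/(2·0.9²)) = 0.443269·exp(-34.72222) = 3.68976e-16
  L_II = (1/(0.8·√(2π)))·exp(−(7.1−7.2)²/(2·0.8²)) = 0.498678·exp(-0.00781) = 0.494797
  L_III = (1/(0.6·√(2π)))·exp(−(7.1−7.8)²/(2·0.6²)) = 0.664904·exp(-0.68056) = 0.336664
Posterior odds = (P(Z=II)·L_II) / (P(Z=III)·L_III) = (0.48·0.494797) / (0.23·0.336664) = 0.237503 / 0.0774328 ≈ 3.0672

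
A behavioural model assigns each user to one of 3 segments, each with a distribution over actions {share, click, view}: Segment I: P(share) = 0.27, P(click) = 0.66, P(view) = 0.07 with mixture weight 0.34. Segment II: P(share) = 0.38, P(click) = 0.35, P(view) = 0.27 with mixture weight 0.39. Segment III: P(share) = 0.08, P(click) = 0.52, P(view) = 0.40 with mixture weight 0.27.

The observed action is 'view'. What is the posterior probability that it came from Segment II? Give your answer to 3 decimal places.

The responsibility of component k is P(Z=k) f_k(x) divided by Σ_j P(Z=j) f_j(x).
Evaluate each component's likelihood at the observed value:
  f_I = P(view | comp) = 0.07
  f_II = P(view | comp) = 0.27
  f_III = P(view | comp) = 0.40
Multiply by the mixture weights:
  P(Z=I)·f_I = 0.34 × 0.07 = 0.0238
  P(Z=II)·f_II = 0.39 × 0.27 = 0.1053
  P(Z=III)·f_III = 0.27 × 0.4 = 0.108
Normaliser: 0.0238 + 0.1053 + 0.108 = 0.2371
Responsibility of Segment II: 0.1053 / 0.2371 ≈ 0.444

0.444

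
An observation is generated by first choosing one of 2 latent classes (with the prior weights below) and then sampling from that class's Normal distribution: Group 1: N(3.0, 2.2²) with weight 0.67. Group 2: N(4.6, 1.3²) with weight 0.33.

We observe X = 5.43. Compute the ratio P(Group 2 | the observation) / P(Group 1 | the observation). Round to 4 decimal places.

1.2512

Posterior odds = (π_i f_i(x)) / (π_j f_j(x)); the normalising sum cancels.
Component likelihoods at x = 5.43:
  p_1 = (1/(2.2·√(2π)))·exp(−(5.43−3.0)²/(2·2.2²)) = 0.181337·exp(-0.61001) = 0.0985288
  p_2 = (1/(1.3·√(2π)))·exp(−(5.43−4.6)²/(2·1.3²)) = 0.306879·exp(-0.20382) = 0.250294
Posterior odds = (π_2·p_2) / (π_1·p_1) = (0.33·0.250294) / (0.67·0.0985288) = 0.082597 / 0.0660143 ≈ 1.2512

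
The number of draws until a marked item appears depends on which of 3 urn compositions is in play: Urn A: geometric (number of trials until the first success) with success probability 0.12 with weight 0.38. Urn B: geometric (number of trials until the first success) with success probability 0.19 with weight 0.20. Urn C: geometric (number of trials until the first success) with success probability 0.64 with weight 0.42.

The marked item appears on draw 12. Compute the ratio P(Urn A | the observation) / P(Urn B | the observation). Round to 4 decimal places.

Only the two components matter; the odds are (π_i f_i(x)) / (π_j f_j(x)).
Geometric probabilities:
  p_A = 0.0294097
  p_B = 0.0187106
  p_C = 8.42379e-06
Odds = (0.38/0.20) × (0.0294097/0.0187106) = 1.9 × 1.57182 ≈ 2.9865

2.9865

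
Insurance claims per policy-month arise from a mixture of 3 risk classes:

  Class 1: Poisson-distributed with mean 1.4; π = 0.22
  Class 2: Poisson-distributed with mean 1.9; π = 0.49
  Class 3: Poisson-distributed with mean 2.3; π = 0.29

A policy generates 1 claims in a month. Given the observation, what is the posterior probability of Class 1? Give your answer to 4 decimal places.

Apply Bayes' rule: the posterior for each component is proportional to its prior times its likelihood at x.
Poisson probabilities:
  p_1 = 0.345236
  p_2 = 0.28418
  p_3 = 0.230595
Prior × likelihood for each component:
  π_1·p_1 = 0.22 × 0.345236 = 0.0759519
  π_2·p_2 = 0.49 × 0.28418 = 0.139248
  π_3·p_3 = 0.29 × 0.230595 = 0.0668726
Sum: 0.0759519 + 0.139248 + 0.0668726 = 0.282073
So the posterior for Class 1 is 0.0759519 / 0.282073 ≈ 0.2693.

0.2693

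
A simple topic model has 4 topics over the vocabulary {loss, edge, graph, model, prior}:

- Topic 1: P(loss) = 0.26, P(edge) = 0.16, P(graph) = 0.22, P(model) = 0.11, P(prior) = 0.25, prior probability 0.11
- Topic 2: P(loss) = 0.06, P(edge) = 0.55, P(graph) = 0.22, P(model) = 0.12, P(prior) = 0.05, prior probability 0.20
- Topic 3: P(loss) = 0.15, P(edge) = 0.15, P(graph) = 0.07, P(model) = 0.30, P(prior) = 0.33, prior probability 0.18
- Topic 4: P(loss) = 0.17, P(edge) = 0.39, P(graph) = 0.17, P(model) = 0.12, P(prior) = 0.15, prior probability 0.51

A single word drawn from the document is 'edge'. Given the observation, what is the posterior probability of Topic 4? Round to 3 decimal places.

By Bayes' theorem, P(k | x) = P(Z=k) f_k(x) / Σ_j P(Z=j) f_j(x).
Categorical probabilities:
  L_1 = 0.16
  L_2 = 0.55
  L_3 = 0.15
  L_4 = 0.39
Multiply by the mixture weights:
  P(Z=1)·L_1 = 0.11 × 0.16 = 0.0176
  P(Z=2)·L_2 = 0.20 × 0.55 = 0.11
  P(Z=3)·L_3 = 0.18 × 0.15 = 0.027
  P(Z=4)·L_4 = 0.51 × 0.39 = 0.1989
Marginal: 0.0176 + 0.11 + 0.027 + 0.1989 = 0.3535
Responsibility of Topic 4: 0.1989 / 0.3535 ≈ 0.563

0.563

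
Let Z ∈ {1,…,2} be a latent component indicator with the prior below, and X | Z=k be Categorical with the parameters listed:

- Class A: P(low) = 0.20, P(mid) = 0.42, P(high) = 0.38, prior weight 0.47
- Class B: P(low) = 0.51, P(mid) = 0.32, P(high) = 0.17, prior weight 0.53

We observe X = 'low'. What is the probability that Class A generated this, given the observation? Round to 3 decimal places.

0.258

Posterior ∝ prior × likelihood, so P(k | x) ∝ π_k f_k(x); normalise over all components.
Evaluate each component's likelihood at the observed value:
  L_A = 0.2
  L_B = 0.51
Unnormalised posteriors:
  π_A·L_A = 0.47 × 0.2 = 0.094
  π_B·L_B = 0.53 × 0.51 = 0.2703
Normaliser: 0.094 + 0.2703 = 0.3643
So the posterior for Class A is 0.094 / 0.3643 ≈ 0.258.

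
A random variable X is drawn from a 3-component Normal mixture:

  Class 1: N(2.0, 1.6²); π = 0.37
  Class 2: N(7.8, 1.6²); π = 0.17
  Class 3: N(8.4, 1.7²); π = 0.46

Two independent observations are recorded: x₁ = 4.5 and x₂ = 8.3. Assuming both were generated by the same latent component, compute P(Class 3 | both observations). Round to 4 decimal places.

0.6021

The responsibility of component k is P(Z=k) f_k(x) divided by Σ_j P(Z=j) f_j(x).
Since both observations come from the same component, the likelihood for component k is f_k(x₁)·f_k(x₂).
  p_1 = [(1/(1.6·√(2π)))·exp(−(4.5−2.0)²/(2·1.6²)) = 0.249339·exp(-1.22070) = 0.0735606] × [0.000107191] = 7.88506e-06
  p_2 = [(1/(1.6·√(2π)))·exp(−(4.5−7.8)²/(2·1.6²)) = 0.249339·exp(-2.12695) = 0.0297212] × [0.237457] = 0.00705749
  p_3 = [(1/(1.7·√(2π)))·exp(−(4.5−8.4)²/(2·1.7²)) = 0.234672·exp(-2.63149) = 0.0168896] × [0.234266] = 0.00395667
Multiply by the mixture weights:
  P(Z=1)·p_1 = 0.37 × 7.88506e-06 = 2.91747e-06
  P(Z=2)·p_2 = 0.17 × 0.00705749 = 0.00119977
  P(Z=3)·p_3 = 0.46 × 0.00395667 = 0.00182007
Sum: 2.91747e-06 + 0.00119977 + 0.00182007 = 0.00302276
P(Class 3 | x) = 0.00182007 / 0.00302276 ≈ 0.6021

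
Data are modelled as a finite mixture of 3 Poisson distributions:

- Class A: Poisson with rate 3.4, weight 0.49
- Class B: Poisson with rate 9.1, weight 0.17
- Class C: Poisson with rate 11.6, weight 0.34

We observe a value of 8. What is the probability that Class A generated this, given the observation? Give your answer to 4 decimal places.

0.1324

By Bayes' theorem, P(k | x) = π_k f_k(x) / Σ_j π_j f_j(x).
Poisson probabilities:
  f_A = e^(−3.4)·3.4^8/8! = 0.0147812
  f_B = e^(−9.1)·9.1^8/8! = 0.130236
  f_C = e^(−11.6)·11.6^8/8! = 0.0745294
Multiply by the mixture weights:
  π_A·f_A = 0.49 × 0.0147812 = 0.00724279
  π_B·f_B = 0.17 × 0.130236 = 0.0221401
  π_C·f_C = 0.34 × 0.0745294 = 0.02534
Denominator: 0.00724279 + 0.0221401 + 0.02534 = 0.0547229
Responsibility of Class A: 0.00724279 / 0.0547229 ≈ 0.1324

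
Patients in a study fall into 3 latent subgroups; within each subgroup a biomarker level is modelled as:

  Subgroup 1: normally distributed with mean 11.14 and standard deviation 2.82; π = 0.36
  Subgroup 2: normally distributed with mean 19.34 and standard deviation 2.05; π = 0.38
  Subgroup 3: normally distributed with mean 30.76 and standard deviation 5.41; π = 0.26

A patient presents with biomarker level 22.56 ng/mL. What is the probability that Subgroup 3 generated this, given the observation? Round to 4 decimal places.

0.2200

By Bayes' theorem, P(k | x) = π_k f_k(x) / Σ_j π_j f_j(x).
Evaluate each component's likelihood at the observed value:
  p_1 = 3.88622e-05
  p_2 = 0.0566775
  p_3 = 0.0233799
Unnormalised posteriors:
  π_1·p_1 = 0.36 × 3.88622e-05 = 1.39904e-05
  π_2·p_2 = 0.38 × 0.0566775 = 0.0215375
  π_3·p_3 = 0.26 × 0.0233799 = 0.00607877
Marginal: 1.39904e-05 + 0.0215375 + 0.00607877 = 0.0276302
P(Subgroup 3 | data) = 0.00607877 / 0.0276302 ≈ 0.2200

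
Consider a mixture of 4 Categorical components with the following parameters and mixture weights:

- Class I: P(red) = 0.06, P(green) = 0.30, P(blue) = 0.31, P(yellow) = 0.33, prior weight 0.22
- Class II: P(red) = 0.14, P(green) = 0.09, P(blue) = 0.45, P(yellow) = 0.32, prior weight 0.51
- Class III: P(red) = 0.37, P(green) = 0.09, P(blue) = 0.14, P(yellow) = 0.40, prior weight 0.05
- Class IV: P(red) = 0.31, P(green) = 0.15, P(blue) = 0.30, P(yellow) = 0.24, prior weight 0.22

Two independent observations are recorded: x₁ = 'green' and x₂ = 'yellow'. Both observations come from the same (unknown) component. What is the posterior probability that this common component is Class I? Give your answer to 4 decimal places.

The responsibility of component k is π_k f_k(x) divided by Σ_j π_j f_j(x).
Since both observations come from the same component, the likelihood for component k is f_k(x₁)·f_k(x₂).
  f_I = [0.3] × [0.33] = 0.099
  f_II = [0.09] × [0.32] = 0.0288
  f_III = [0.09] × [0.4] = 0.036
  f_IV = [0.15] × [0.24] = 0.036
Weight by the priors:
  π_I·f_I = 0.22 × 0.099 = 0.02178
  π_II·f_II = 0.51 × 0.0288 = 0.014688
  π_III·f_III = 0.05 × 0.036 = 0.0018
  π_IV·f_IV = 0.22 × 0.036 = 0.00792
Sum: 0.02178 + 0.014688 + 0.0018 + 0.00792 = 0.046188
Responsibility of Class I: 0.02178 / 0.046188 ≈ 0.4716

0.4716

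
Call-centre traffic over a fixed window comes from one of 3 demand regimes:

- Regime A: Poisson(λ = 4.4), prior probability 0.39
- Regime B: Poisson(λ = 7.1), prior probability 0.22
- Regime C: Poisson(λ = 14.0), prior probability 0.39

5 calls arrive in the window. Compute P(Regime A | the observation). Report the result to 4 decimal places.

The responsibility of component k is π_k f_k(x) divided by Σ_j π_j f_j(x).
Component likelihoods at x = 5 calls:
  L_A = 0.168728
  L_B = 0.124057
  L_C = 0.0037268
Weight by the priors:
  π_A·L_A = 0.39 × 0.168728 = 0.0658038
  π_B·L_B = 0.22 × 0.124057 = 0.0272924
  π_C·L_C = 0.39 × 0.0037268 = 0.00145345
Evidence: 0.0658038 + 0.0272924 + 0.00145345 = 0.0945497
P(Regime A | 5 calls) ≈ 0.6960

0.6960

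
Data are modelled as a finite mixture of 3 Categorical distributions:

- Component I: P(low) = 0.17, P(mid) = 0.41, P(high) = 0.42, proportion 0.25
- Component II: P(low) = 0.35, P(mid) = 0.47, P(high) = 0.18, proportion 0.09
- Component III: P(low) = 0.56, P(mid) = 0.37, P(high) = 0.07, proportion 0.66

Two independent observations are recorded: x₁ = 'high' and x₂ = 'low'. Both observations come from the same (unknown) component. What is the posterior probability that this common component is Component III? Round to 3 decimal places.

Apply Bayes' rule: the posterior for each component is proportional to its prior times its likelihood at x.
Since both observations come from the same component, the likelihood for component k is f_k(x₁)·f_k(x₂).
  L_I = [P(high | comp) = 0.42] × [0.17] = 0.0714
  L_II = [P(high | comp) = 0.18] × [0.35] = 0.063
  L_III = [P(high | comp) = 0.07] × [0.56] = 0.0392
Prior × likelihood for each component:
  w_I·L_I = 0.25 × 0.0714 = 0.01785
  w_II·L_II = 0.09 × 0.063 = 0.00567
  w_III·L_III = 0.66 × 0.0392 = 0.025872
Evidence: 0.01785 + 0.00567 + 0.025872 = 0.049392
P(Component III | x₁, x₂) = 0.025872 / 0.049392 ≈ 0.524

0.524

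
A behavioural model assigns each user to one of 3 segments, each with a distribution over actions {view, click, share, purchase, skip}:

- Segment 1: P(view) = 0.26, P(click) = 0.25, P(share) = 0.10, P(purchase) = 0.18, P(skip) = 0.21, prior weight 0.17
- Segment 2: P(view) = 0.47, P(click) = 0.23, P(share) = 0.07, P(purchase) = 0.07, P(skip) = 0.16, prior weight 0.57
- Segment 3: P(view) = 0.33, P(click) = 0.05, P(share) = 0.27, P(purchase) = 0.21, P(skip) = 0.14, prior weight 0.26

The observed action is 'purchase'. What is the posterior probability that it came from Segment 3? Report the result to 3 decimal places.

Apply Bayes' rule: the posterior for each component is proportional to its prior times its likelihood at x.
Categorical probabilities:
  f_1 = P(purchase | comp) = 0.18
  f_2 = P(purchase | comp) = 0.07
  f_3 = P(purchase | comp) = 0.21
Prior × likelihood for each component:
  w_1·f_1 = 0.17 × 0.18 = 0.0306
  w_2·f_2 = 0.57 × 0.07 = 0.0399
  w_3·f_3 = 0.26 × 0.21 = 0.0546
Sum: 0.0306 + 0.0399 + 0.0546 = 0.1251
P(Segment 3 | the observation) = 0.0546 / 0.1251 ≈ 0.436

0.436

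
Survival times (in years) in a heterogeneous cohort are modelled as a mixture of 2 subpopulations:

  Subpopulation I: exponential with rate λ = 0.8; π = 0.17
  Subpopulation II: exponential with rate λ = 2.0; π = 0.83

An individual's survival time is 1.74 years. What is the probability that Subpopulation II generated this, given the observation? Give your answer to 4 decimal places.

The responsibility of component k is P(Z=k) f_k(x) divided by Σ_j P(Z=j) f_j(x).
Component likelihoods at x = 1.74 years:
  f_I = 0.8·e^(−0.8·1.74) = 0.8·e^(−1.3920) = 0.198862
  f_II = 2.0·e^(−2.0·1.74) = 2.0·e^(−3.4800) = 0.0616148
Multiply by the mixture weights:
  P(Z=I)·f_I = 0.17 × 0.198862 = 0.0338066
  P(Z=II)·f_II = 0.83 × 0.0616148 = 0.0511403
Normaliser: 0.0338066 + 0.0511403 = 0.0849469
P(Subpopulation II | data) ≈ 0.6020

0.6020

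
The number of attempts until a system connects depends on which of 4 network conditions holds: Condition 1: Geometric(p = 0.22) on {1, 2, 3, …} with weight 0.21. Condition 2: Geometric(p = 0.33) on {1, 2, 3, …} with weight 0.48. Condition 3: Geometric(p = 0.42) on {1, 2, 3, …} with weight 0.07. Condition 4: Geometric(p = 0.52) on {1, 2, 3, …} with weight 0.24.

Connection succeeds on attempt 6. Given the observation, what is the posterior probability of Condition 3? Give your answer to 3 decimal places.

0.048

Posterior ∝ prior × likelihood, so P(k | x) ∝ π_k f_k(x); normalise over all components.
Component likelihoods at x = 6:
  L_1 = 0.0635178
  L_2 = 0.0445541
  L_3 = 0.027567
  L_4 = 0.0132498
Unnormalised posteriors:
  π_1·L_1 = 0.21 × 0.0635178 = 0.0133387
  π_2·L_2 = 0.48 × 0.0445541 = 0.021386
  π_3·L_3 = 0.07 × 0.027567 = 0.00192969
  π_4·L_4 = 0.24 × 0.0132498 = 0.00317995
Marginal: 0.0133387 + 0.021386 + 0.00192969 + 0.00317995 = 0.0398344
P(Condition 3 | x) = 0.00192969 / 0.0398344 ≈ 0.048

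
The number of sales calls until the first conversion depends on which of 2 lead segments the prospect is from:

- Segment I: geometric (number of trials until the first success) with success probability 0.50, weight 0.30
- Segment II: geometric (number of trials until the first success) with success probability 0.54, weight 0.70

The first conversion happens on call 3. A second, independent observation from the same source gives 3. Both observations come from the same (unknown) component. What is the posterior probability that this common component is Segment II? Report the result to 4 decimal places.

0.6610

The responsibility of component k is π_k f_k(x) divided by Σ_j π_j f_j(x).
Since both observations come from the same component, the likelihood for component k is f_k(x₁)·f_k(x₂).
  p_I = [0.125] × [0.125] = 0.015625
  p_II = [0.114264] × [0.114264] = 0.0130563
Weight by the priors:
  π_I·p_I = 0.30 × 0.015625 = 0.0046875
  π_II·p_II = 0.70 × 0.0130563 = 0.00913938
Evidence: 0.0046875 + 0.00913938 = 0.0138269
P(Segment II | x) ≈ 0.6610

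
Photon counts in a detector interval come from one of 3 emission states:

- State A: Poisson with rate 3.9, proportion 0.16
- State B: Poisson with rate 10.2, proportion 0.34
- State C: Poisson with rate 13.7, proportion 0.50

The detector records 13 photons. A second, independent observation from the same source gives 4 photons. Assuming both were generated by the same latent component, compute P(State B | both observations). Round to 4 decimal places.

0.8243

Posterior ∝ prior × likelihood, so P(k | x) ∝ π_k f_k(x); normalise over all components.
Since both observations come from the same component, the likelihood for component k is f_k(x₁)·f_k(x₂).
  L_A = [e^(−3.9)·3.9^13/13! = 0.000156968] × [0.195119] = 3.06274e-05
  L_B = [e^(−10.2)·10.2^13/13! = 0.0772179] × [0.0167643] = 0.00129451
  L_C = [e^(−13.7)·13.7^13/13! = 0.107957] × [0.00164754] = 0.000177865
Multiply by the mixture weights:
  π_A·L_A = 0.16 × 3.06274e-05 = 4.90038e-06
  π_B·L_B = 0.34 × 0.00129451 = 0.000440132
  π_C·L_C = 0.50 × 0.000177865 = 8.89323e-05
Denominator: 4.90038e-06 + 0.000440132 + 8.89323e-05 = 0.000533965
So the posterior for State B is 0.000440132 / 0.000533965 ≈ 0.8243.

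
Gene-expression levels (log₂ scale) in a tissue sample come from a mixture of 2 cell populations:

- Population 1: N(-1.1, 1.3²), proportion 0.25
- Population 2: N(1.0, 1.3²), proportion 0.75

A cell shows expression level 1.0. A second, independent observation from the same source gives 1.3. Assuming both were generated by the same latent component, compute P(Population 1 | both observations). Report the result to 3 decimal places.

0.017

By Bayes' theorem, P(k | x) = P(Z=k) f_k(x) / Σ_j P(Z=j) f_j(x).
Since both observations come from the same component, the likelihood for component k is f_k(x₁)·f_k(x₂).
  L_1 = [(1/(1.3·√(2π)))·exp(−(1.0−-1.1)²/(2·1.3²)) = 0.306879·exp(-1.30473) = 0.0832392] × [0.05583] = 0.00464724
  L_2 = [(1/(1.3·√(2π)))·exp(−(1.0−1.0)²/(2·1.3²)) = 0.306879·exp(-0.00000) = 0.306879] × [0.298815] = 0.0917
Prior × likelihood for each component:
  P(Z=1)·L_1 = 0.25 × 0.00464724 = 0.00116181
  P(Z=2)·L_2 = 0.75 × 0.0917 = 0.068775
Normaliser: 0.00116181 + 0.068775 = 0.0699368
So the posterior for Population 1 is 0.00116181 / 0.0699368 ≈ 0.017.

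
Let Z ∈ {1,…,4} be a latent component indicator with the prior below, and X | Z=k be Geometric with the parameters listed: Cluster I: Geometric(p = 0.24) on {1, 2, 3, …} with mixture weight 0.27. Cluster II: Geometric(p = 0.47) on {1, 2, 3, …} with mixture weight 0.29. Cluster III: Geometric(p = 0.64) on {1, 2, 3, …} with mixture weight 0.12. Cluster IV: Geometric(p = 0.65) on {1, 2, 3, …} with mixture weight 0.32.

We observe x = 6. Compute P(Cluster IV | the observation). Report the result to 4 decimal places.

0.0461

Apply Bayes' rule: the posterior for each component is proportional to its prior times its likelihood at x.
Component likelihoods at x = 6:
  L_I = 0.0608526
  L_II = 0.0196552
  L_III = 0.00386984
  L_IV = 0.00341392
Weight by the priors:
  π_I·L_I = 0.27 × 0.0608526 = 0.0164302
  π_II·L_II = 0.29 × 0.0196552 = 0.0057
  π_III·L_III = 0.12 × 0.00386984 = 0.00046438
  π_IV·L_IV = 0.32 × 0.00341392 = 0.00109245
Normaliser: 0.0164302 + 0.0057 + 0.00046438 + 0.00109245 = 0.023687
P(Cluster IV | x) = 0.00109245 / 0.023687 ≈ 0.0461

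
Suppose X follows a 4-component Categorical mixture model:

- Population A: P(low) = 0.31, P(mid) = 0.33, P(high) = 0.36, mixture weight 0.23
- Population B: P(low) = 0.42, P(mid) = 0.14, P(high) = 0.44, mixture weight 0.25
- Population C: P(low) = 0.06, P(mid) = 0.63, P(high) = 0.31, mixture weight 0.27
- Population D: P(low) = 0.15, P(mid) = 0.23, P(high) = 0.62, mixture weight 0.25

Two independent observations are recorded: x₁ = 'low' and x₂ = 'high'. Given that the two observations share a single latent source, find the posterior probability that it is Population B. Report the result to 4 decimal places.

0.4614

The responsibility of component k is w_k f_k(x) divided by Σ_j w_j f_j(x).
Since both observations come from the same component, the likelihood for component k is f_k(x₁)·f_k(x₂).
  L_A = [0.31] × [0.36] = 0.1116
  L_B = [0.42] × [0.44] = 0.1848
  L_C = [0.06] × [0.31] = 0.0186
  L_D = [0.15] × [0.62] = 0.093
Unnormalised posteriors:
  w_A·L_A = 0.23 × 0.1116 = 0.025668
  w_B·L_B = 0.25 × 0.1848 = 0.0462
  w_C·L_C = 0.27 × 0.0186 = 0.005022
  w_D·L_D = 0.25 × 0.093 = 0.02325
Evidence: 0.025668 + 0.0462 + 0.005022 + 0.02325 = 0.10014
So the posterior for Population B is 0.0462 / 0.10014 ≈ 0.4614.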